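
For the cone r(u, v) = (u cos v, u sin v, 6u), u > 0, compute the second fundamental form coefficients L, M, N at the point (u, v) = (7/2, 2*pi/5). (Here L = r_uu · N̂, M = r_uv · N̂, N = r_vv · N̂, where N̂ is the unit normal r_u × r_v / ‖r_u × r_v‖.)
L = 0;  M = 0;  N = 21*sqrt(37)/37

Compute the unit normal N̂(u, v) = (-6*sqrt(37)*u*cos(v)/(37*Abs(u)), -6*sqrt(37)*u*sin(v)/(37*Abs(u)), sqrt(37)*u/(37*Abs(u))), and the second partials r_uu, r_uv, r_vv. Take dot products:
  L(u, v) = r_uu · N̂ = 0,
  M(u, v) = r_uv · N̂ = 0,
  N(u, v) = r_vv · N̂ = 6*sqrt(37)*u^2/(37*Abs(u)).
Evaluating at (u, v) = (7/2, 2*pi/5):
  L = 0, M = 0, N = 21*sqrt(37)/37.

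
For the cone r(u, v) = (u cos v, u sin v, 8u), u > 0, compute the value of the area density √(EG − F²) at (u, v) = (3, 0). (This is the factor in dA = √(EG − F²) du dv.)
√(EG − F²)|_{(3, 0)} = 3*sqrt(65)

E = 65, F = 0, G = u^2, so EG − F² = 65*u^2. Taking the positive square root: √(EG − F²) = sqrt(65)*Abs(u). At (u, v) = (3, 0): 3*sqrt(65).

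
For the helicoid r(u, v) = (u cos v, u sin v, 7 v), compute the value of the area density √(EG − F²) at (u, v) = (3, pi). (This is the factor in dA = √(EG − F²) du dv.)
√(EG − F²)|_{(3, pi)} = sqrt(58)

E = 1, F = 0, G = u^2 + 49, so EG − F² = u^2 + 49. Taking the positive square root: √(EG − F²) = sqrt(u^2 + 49). At (u, v) = (3, pi): sqrt(58).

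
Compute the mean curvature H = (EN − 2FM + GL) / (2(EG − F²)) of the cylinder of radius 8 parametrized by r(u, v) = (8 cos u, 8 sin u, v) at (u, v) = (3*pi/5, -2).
H = -1/16

With E = 64, F = 0, G = 1, L = -8, M = 0, N = 0, assemble
  H = (EN − 2FM + GL) / (2(EG − F²)) = -1/16.
At (u, v) = (3*pi/5, -2): H = -1/16.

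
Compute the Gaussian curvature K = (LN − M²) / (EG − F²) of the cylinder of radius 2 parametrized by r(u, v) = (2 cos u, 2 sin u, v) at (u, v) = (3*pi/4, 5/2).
K = 0

Coefficients of the first fundamental form: E = 4, F = 0, G = 1.
Coefficients of the second fundamental form: L = -2, M = 0, N = 0.
Assemble K = (LN − M²)/(EG − F²) = 0. At (u, v) = (3*pi/4, 5/2): K = 0.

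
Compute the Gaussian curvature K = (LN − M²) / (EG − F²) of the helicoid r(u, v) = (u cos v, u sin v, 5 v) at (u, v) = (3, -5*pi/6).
K = -25/1156

Coefficients of the first fundamental form: E = 1, F = 0, G = u^2 + 25.
Coefficients of the second fundamental form: L = 0, M = -5/sqrt(u^2 + 25), N = 0.
Assemble K = (LN − M²)/(EG − F²) = -25/(u^2 + 25)^2. At (u, v) = (3, -5*pi/6): K = -25/1156.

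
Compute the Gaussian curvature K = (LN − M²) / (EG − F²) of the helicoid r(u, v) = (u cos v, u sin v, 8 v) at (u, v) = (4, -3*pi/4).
K = -1/100

Coefficients of the first fundamental form: E = 1, F = 0, G = u^2 + 64.
Coefficients of the second fundamental form: L = 0, M = -8/sqrt(u^2 + 64), N = 0.
Assemble K = (LN − M²)/(EG − F²) = -64/(u^2 + 64)^2. At (u, v) = (4, -3*pi/4): K = -1/100.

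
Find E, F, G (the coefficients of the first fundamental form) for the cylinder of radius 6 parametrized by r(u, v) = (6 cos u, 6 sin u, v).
E = 36;  F = 0;  G = 1

Compute partials: r_u = (-6*sin(u), 6*cos(u), 0), r_v = (0, 0, 1). Then
  E = r_u · r_u = 36,
  F = r_u · r_v = 0,
  G = r_v · r_v = 1.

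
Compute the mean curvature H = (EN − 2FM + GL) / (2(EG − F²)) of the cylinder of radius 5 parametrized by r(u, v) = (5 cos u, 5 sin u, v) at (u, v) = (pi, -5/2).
H = -1/10

With E = 25, F = 0, G = 1, L = -5, M = 0, N = 0, assemble
  H = (EN − 2FM + GL) / (2(EG − F²)) = -1/10.
At (u, v) = (pi, -5/2): H = -1/10.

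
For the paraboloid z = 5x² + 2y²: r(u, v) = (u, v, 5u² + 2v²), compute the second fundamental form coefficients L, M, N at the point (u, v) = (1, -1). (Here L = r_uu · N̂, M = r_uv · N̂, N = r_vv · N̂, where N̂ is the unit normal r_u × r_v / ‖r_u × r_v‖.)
L = 10*sqrt(13)/39;  M = 0;  N = 4*sqrt(13)/39

Compute the unit normal N̂(u, v) = (-10*u/sqrt(100*u^2 + 16*v^2 + 1), -4*v/sqrt(100*u^2 + 16*v^2 + 1), 1/sqrt(100*u^2 + 16*v^2 + 1)), and the second partials r_uu, r_uv, r_vv. Take dot products:
  L(u, v) = r_uu · N̂ = 10/sqrt(100*u^2 + 16*v^2 + 1),
  M(u, v) = r_uv · N̂ = 0,
  N(u, v) = r_vv · N̂ = 4/sqrt(100*u^2 + 16*v^2 + 1).
Evaluating at (u, v) = (1, -1):
  L = 10*sqrt(13)/39, M = 0, N = 4*sqrt(13)/39.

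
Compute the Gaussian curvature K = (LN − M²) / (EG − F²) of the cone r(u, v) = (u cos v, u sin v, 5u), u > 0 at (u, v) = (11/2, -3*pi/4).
K = 0

Coefficients of the first fundamental form: E = 26, F = 0, G = u^2.
Coefficients of the second fundamental form: L = 0, M = 0, N = 5*sqrt(26)*u^2/(26*Abs(u)).
Assemble K = (LN − M²)/(EG − F²) = 0. At (u, v) = (11/2, -3*pi/4): K = 0.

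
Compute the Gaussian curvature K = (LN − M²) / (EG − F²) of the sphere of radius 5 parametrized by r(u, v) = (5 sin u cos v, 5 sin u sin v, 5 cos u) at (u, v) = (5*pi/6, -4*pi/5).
K = 1/25

Coefficients of the first fundamental form: E = 25, F = 0, G = 25*sin(u)^2.
Coefficients of the second fundamental form: L = -5*sin(u)/Abs(sin(u)), M = 0, N = -5*sin(u)^3/Abs(sin(u)).
Assemble K = (LN − M²)/(EG − F²) = 1/25. At (u, v) = (5*pi/6, -4*pi/5): K = 1/25.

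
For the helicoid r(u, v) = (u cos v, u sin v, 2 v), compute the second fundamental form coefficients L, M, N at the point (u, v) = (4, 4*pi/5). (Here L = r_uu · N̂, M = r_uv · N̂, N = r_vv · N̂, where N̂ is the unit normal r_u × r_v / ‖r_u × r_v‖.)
L = 0;  M = -sqrt(5)/5;  N = 0

Compute the unit normal N̂(u, v) = (2*sin(v)/sqrt(u^2 + 4), -2*cos(v)/sqrt(u^2 + 4), u/sqrt(u^2 + 4)), and the second partials r_uu, r_uv, r_vv. Take dot products:
  L(u, v) = r_uu · N̂ = 0,
  M(u, v) = r_uv · N̂ = -2/sqrt(u^2 + 4),
  N(u, v) = r_vv · N̂ = 0.
Evaluating at (u, v) = (4, 4*pi/5):
  L = 0, M = -sqrt(5)/5, N = 0.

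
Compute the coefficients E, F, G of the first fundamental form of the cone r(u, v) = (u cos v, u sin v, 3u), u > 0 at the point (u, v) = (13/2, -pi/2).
E = 10;  F = 0;  G = 169/4

Partials: r_u = (cos(v), sin(v), 3), r_v = (-u*sin(v), u*cos(v), 0). As functions of (u, v):
  E = r_u · r_u = 10,
  F = r_u · r_v = 0,
  G = r_v · r_v = u^2.
Evaluating at (u, v) = (13/2, -pi/2): E = 10, F = 0, G = 169/4.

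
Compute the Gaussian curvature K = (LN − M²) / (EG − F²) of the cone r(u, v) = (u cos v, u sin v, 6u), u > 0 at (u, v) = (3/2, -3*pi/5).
K = 0

Coefficients of the first fundamental form: E = 37, F = 0, G = u^2.
Coefficients of the second fundamental form: L = 0, M = 0, N = 6*sqrt(37)*u^2/(37*Abs(u)).
Assemble K = (LN − M²)/(EG − F²) = 0. At (u, v) = (3/2, -3*pi/5): K = 0.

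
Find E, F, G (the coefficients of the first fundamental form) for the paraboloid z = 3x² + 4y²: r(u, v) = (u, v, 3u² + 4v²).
E = 36*u^2 + 1;  F = 48*u*v;  G = 64*v^2 + 1

Compute partials: r_u = (1, 0, 6*u), r_v = (0, 1, 8*v). Then
  E = r_u · r_u = 36*u^2 + 1,
  F = r_u · r_v = 48*u*v,
  G = r_v · r_v = 64*v^2 + 1.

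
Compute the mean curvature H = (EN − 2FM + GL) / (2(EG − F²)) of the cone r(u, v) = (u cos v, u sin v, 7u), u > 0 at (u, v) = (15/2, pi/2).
H = 7*sqrt(2)/150

With E = 50, F = 0, G = u^2, L = 0, M = 0, N = 7*sqrt(2)*u^2/(10*Abs(u)), assemble
  H = (EN − 2FM + GL) / (2(EG − F²)) = 7*sqrt(2)/(20*Abs(u)).
At (u, v) = (15/2, pi/2): H = 7*sqrt(2)/150.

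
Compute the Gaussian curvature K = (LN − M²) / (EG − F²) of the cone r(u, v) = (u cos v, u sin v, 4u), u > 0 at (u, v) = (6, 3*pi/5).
K = 0

Coefficients of the first fundamental form: E = 17, F = 0, G = u^2.
Coefficients of the second fundamental form: L = 0, M = 0, N = 4*sqrt(17)*u^2/(17*Abs(u)).
Assemble K = (LN − M²)/(EG − F²) = 0. At (u, v) = (6, 3*pi/5): K = 0.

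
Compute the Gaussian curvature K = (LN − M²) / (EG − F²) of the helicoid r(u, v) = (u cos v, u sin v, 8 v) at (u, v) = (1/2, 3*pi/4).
K = -1024/66049

Coefficients of the first fundamental form: E = 1, F = 0, G = u^2 + 64.
Coefficients of the second fundamental form: L = 0, M = -8/sqrt(u^2 + 64), N = 0.
Assemble K = (LN − M²)/(EG − F²) = -64/(u^2 + 64)^2. At (u, v) = (1/2, 3*pi/4): K = -1024/66049.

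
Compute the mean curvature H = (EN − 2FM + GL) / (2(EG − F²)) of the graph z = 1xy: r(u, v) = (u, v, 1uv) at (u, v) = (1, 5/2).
H = -20*sqrt(33)/1089

With E = v^2 + 1, F = u*v, G = u^2 + 1, L = 0, M = 1/sqrt(u^2 + v^2 + 1), N = 0, assemble
  H = (EN − 2FM + GL) / (2(EG − F²)) = -u*v/(u^2 + v^2 + 1)^(3/2).
At (u, v) = (1, 5/2): H = -20*sqrt(33)/1089.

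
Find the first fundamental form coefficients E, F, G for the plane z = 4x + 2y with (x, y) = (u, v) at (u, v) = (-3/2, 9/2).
E = 17;  F = 8;  G = 5

Partials: r_u = (1, 0, 4), r_v = (0, 1, 2). As functions of (u, v):
  E = r_u · r_u = 17,
  F = r_u · r_v = 8,
  G = r_v · r_v = 5.
Evaluating at (u, v) = (-3/2, 9/2): E = 17, F = 8, G = 5.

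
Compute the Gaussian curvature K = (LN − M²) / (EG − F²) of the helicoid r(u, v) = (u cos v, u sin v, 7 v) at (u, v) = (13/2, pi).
K = -784/133225

Coefficients of the first fundamental form: E = 1, F = 0, G = u^2 + 49.
Coefficients of the second fundamental form: L = 0, M = -7/sqrt(u^2 + 49), N = 0.
Assemble K = (LN − M²)/(EG − F²) = -49/(u^2 + 49)^2. At (u, v) = (13/2, pi): K = -784/133225.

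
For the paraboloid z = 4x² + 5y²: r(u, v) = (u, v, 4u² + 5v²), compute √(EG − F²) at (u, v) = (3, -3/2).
√(EG − F²)|_{(3, -3/2)} = sqrt(802)

E = 64*u^2 + 1, F = 80*u*v, G = 100*v^2 + 1; EG − F² = 64*u^2 + 100*v^2 + 1; √(EG − F²) = sqrt(64*u^2 + 100*v^2 + 1). At the given point: sqrt(802).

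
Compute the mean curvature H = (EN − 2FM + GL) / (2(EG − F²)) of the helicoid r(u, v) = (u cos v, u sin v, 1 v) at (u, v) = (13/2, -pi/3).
H = 0

With E = 1, F = 0, G = u^2 + 1, L = 0, M = -1/sqrt(u^2 + 1), N = 0, assemble
  H = (EN − 2FM + GL) / (2(EG − F²)) = 0.
At (u, v) = (13/2, -pi/3): H = 0.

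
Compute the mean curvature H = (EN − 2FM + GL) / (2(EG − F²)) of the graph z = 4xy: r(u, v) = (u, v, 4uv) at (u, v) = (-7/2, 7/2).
H = 784*sqrt(393)/154449

With E = 16*v^2 + 1, F = 16*u*v, G = 16*u^2 + 1, L = 0, M = 4/sqrt(16*u^2 + 16*v^2 + 1), N = 0, assemble
  H = (EN − 2FM + GL) / (2(EG − F²)) = -64*u*v/(16*u^2 + 16*v^2 + 1)^(3/2).
At (u, v) = (-7/2, 7/2): H = 784*sqrt(393)/154449.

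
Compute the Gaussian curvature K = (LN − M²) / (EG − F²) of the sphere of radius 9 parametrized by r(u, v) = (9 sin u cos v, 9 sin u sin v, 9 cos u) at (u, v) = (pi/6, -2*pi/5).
K = 1/81

Coefficients of the first fundamental form: E = 81, F = 0, G = 81*sin(u)^2.
Coefficients of the second fundamental form: L = -9*sin(u)/Abs(sin(u)), M = 0, N = -9*sin(u)^3/Abs(sin(u)).
Assemble K = (LN − M²)/(EG − F²) = 1/81. At (u, v) = (pi/6, -2*pi/5): K = 1/81.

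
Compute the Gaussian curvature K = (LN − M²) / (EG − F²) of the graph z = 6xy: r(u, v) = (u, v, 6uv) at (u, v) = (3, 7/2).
K = -9/146689

Coefficients of the first fundamental form: E = 36*v^2 + 1, F = 36*u*v, G = 36*u^2 + 1.
Coefficients of the second fundamental form: L = 0, M = 6/sqrt(36*u^2 + 36*v^2 + 1), N = 0.
Assemble K = (LN − M²)/(EG − F²) = -36/(1296*u^4 + 2592*u^2*v^2 + 72*u^2 + 1296*v^4 + 72*v^2 + 1). At (u, v) = (3, 7/2): K = -9/146689.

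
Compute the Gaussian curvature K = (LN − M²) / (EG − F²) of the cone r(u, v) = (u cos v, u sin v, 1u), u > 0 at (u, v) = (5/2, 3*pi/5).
K = 0

Coefficients of the first fundamental form: E = 2, F = 0, G = u^2.
Coefficients of the second fundamental form: L = 0, M = 0, N = sqrt(2)*u^2/(2*Abs(u)).
Assemble K = (LN − M²)/(EG − F²) = 0. At (u, v) = (5/2, 3*pi/5): K = 0.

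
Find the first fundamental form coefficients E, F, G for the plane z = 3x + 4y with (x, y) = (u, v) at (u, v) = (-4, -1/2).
E = 10;  F = 12;  G = 17

Partials: r_u = (1, 0, 3), r_v = (0, 1, 4). As functions of (u, v):
  E = r_u · r_u = 10,
  F = r_u · r_v = 12,
  G = r_v · r_v = 17.
Evaluating at (u, v) = (-4, -1/2): E = 10, F = 12, G = 17.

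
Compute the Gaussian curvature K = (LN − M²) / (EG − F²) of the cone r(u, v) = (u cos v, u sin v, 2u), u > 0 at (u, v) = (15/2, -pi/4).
K = 0

Coefficients of the first fundamental form: E = 5, F = 0, G = u^2.
Coefficients of the second fundamental form: L = 0, M = 0, N = 2*sqrt(5)*u^2/(5*Abs(u)).
Assemble K = (LN − M²)/(EG − F²) = 0. At (u, v) = (15/2, -pi/4): K = 0.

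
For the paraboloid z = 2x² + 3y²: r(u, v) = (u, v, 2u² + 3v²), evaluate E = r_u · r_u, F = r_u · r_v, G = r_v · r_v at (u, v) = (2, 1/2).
E = 65;  F = 24;  G = 10

Partials: r_u = (1, 0, 4*u), r_v = (0, 1, 6*v). As functions of (u, v):
  E = r_u · r_u = 16*u^2 + 1,
  F = r_u · r_v = 24*u*v,
  G = r_v · r_v = 36*v^2 + 1.
Evaluating at (u, v) = (2, 1/2): E = 65, F = 24, G = 10.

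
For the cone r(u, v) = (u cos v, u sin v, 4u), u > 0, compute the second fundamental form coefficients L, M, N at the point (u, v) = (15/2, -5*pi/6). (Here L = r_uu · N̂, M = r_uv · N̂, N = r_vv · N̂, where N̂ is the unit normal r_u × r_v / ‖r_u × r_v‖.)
L = 0;  M = 0;  N = 30*sqrt(17)/17

Compute the unit normal N̂(u, v) = (-4*sqrt(17)*u*cos(v)/(17*Abs(u)), -4*sqrt(17)*u*sin(v)/(17*Abs(u)), sqrt(17)*u/(17*Abs(u))), and the second partials r_uu, r_uv, r_vv. Take dot products:
  L(u, v) = r_uu · N̂ = 0,
  M(u, v) = r_uv · N̂ = 0,
  N(u, v) = r_vv · N̂ = 4*sqrt(17)*u^2/(17*Abs(u)).
Evaluating at (u, v) = (15/2, -5*pi/6):
  L = 0, M = 0, N = 30*sqrt(17)/17.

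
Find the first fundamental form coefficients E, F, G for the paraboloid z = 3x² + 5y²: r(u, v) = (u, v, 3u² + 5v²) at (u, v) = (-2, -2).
E = 145;  F = 240;  G = 401

Partials: r_u = (1, 0, 6*u), r_v = (0, 1, 10*v). As functions of (u, v):
  E = r_u · r_u = 36*u^2 + 1,
  F = r_u · r_v = 60*u*v,
  G = r_v · r_v = 100*v^2 + 1.
Evaluating at (u, v) = (-2, -2): E = 145, F = 240, G = 401.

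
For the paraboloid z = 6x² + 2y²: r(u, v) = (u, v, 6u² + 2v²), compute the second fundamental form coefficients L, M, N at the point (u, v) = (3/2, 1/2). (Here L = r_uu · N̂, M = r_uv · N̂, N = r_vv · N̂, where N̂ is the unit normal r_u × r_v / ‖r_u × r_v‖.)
L = 12*sqrt(329)/329;  M = 0;  N = 4*sqrt(329)/329

Compute the unit normal N̂(u, v) = (-12*u/sqrt(144*u^2 + 16*v^2 + 1), -4*v/sqrt(144*u^2 + 16*v^2 + 1), 1/sqrt(144*u^2 + 16*v^2 + 1)), and the second partials r_uu, r_uv, r_vv. Take dot products:
  L(u, v) = r_uu · N̂ = 12/sqrt(144*u^2 + 16*v^2 + 1),
  M(u, v) = r_uv · N̂ = 0,
  N(u, v) = r_vv · N̂ = 4/sqrt(144*u^2 + 16*v^2 + 1).
Evaluating at (u, v) = (3/2, 1/2):
  L = 12*sqrt(329)/329, M = 0, N = 4*sqrt(329)/329.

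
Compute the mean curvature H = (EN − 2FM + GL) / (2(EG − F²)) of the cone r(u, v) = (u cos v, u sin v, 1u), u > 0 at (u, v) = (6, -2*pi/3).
H = sqrt(2)/24

With E = 2, F = 0, G = u^2, L = 0, M = 0, N = sqrt(2)*u^2/(2*Abs(u)), assemble
  H = (EN − 2FM + GL) / (2(EG − F²)) = sqrt(2)/(4*Abs(u)).
At (u, v) = (6, -2*pi/3): H = sqrt(2)/24.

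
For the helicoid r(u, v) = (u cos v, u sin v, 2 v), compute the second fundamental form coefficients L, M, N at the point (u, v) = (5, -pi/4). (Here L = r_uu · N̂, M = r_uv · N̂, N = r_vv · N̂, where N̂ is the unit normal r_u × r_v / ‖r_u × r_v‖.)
L = 0;  M = -2*sqrt(29)/29;  N = 0

Compute the unit normal N̂(u, v) = (2*sin(v)/sqrt(u^2 + 4), -2*cos(v)/sqrt(u^2 + 4), u/sqrt(u^2 + 4)), and the second partials r_uu, r_uv, r_vv. Take dot products:
  L(u, v) = r_uu · N̂ = 0,
  M(u, v) = r_uv · N̂ = -2/sqrt(u^2 + 4),
  N(u, v) = r_vv · N̂ = 0.
Evaluating at (u, v) = (5, -pi/4):
  L = 0, M = -2*sqrt(29)/29, N = 0.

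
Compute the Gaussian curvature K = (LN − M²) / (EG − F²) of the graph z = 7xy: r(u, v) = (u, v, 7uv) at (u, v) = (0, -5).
K = -49/1503076

Coefficients of the first fundamental form: E = 49*v^2 + 1, F = 49*u*v, G = 49*u^2 + 1.
Coefficients of the second fundamental form: L = 0, M = 7/sqrt(49*u^2 + 49*v^2 + 1), N = 0.
Assemble K = (LN − M²)/(EG − F²) = -49/(2401*u^4 + 4802*u^2*v^2 + 98*u^2 + 2401*v^4 + 98*v^2 + 1). At (u, v) = (0, -5): K = -49/1503076.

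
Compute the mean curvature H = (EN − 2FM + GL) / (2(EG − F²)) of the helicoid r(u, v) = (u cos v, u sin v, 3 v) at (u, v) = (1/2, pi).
H = 0

With E = 1, F = 0, G = u^2 + 9, L = 0, M = -3/sqrt(u^2 + 9), N = 0, assemble
  H = (EN − 2FM + GL) / (2(EG − F²)) = 0.
At (u, v) = (1/2, pi): H = 0.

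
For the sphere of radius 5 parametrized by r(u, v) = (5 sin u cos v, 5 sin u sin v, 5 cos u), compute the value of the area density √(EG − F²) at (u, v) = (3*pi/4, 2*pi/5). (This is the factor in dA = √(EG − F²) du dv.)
√(EG − F²)|_{(3*pi/4, 2*pi/5)} = 25*sqrt(2)/2

E = 25, F = 0, G = 25*sin(u)^2, so EG − F² = 625*sin(u)^2. Taking the positive square root: √(EG − F²) = 25*Abs(sin(u)). At (u, v) = (3*pi/4, 2*pi/5): 25*sqrt(2)/2.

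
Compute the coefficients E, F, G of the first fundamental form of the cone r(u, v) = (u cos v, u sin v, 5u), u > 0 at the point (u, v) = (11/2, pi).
E = 26;  F = 0;  G = 121/4

Partials: r_u = (cos(v), sin(v), 5), r_v = (-u*sin(v), u*cos(v), 0). As functions of (u, v):
  E = r_u · r_u = 26,
  F = r_u · r_v = 0,
  G = r_v · r_v = u^2.
Evaluating at (u, v) = (11/2, pi): E = 26, F = 0, G = 121/4.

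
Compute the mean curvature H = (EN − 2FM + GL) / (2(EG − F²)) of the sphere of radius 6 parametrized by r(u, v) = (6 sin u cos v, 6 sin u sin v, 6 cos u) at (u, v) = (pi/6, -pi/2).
H = -1/6

With E = 36, F = 0, G = 36*sin(u)^2, L = -6*sin(u)/Abs(sin(u)), M = 0, N = -6*sin(u)^3/Abs(sin(u)), assemble
  H = (EN − 2FM + GL) / (2(EG − F²)) = -sin(u)/(6*Abs(sin(u))).
At (u, v) = (pi/6, -pi/2): H = -1/6.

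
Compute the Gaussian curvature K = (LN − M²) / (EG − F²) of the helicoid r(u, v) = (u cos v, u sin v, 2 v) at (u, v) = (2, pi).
K = -1/16

Coefficients of the first fundamental form: E = 1, F = 0, G = u^2 + 4.
Coefficients of the second fundamental form: L = 0, M = -2/sqrt(u^2 + 4), N = 0.
Assemble K = (LN − M²)/(EG − F²) = -4/(u^2 + 4)^2. At (u, v) = (2, pi): K = -1/16.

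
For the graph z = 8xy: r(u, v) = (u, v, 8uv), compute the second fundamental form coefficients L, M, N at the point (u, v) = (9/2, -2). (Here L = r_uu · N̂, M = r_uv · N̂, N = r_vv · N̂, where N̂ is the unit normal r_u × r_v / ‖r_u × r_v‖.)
L = 0;  M = 8*sqrt(1553)/1553;  N = 0

Compute the unit normal N̂(u, v) = (-8*v/sqrt(64*u^2 + 64*v^2 + 1), -8*u/sqrt(64*u^2 + 64*v^2 + 1), 1/sqrt(64*u^2 + 64*v^2 + 1)), and the second partials r_uu, r_uv, r_vv. Take dot products:
  L(u, v) = r_uu · N̂ = 0,
  M(u, v) = r_uv · N̂ = 8/sqrt(64*u^2 + 64*v^2 + 1),
  N(u, v) = r_vv · N̂ = 0.
Evaluating at (u, v) = (9/2, -2):
  L = 0, M = 8*sqrt(1553)/1553, N = 0.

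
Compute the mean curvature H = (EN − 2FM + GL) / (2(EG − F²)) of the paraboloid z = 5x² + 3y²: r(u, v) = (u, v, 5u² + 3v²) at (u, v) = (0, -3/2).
H = 413*sqrt(82)/6724

With E = 100*u^2 + 1, F = 60*u*v, G = 36*v^2 + 1, L = 10/sqrt(100*u^2 + 36*v^2 + 1), M = 0, N = 6/sqrt(100*u^2 + 36*v^2 + 1), assemble
  H = (EN − 2FM + GL) / (2(EG − F²)) = 4*(75*u^2 + 45*v^2 + 2)/(100*u^2 + 36*v^2 + 1)^(3/2).
At (u, v) = (0, -3/2): H = 413*sqrt(82)/6724.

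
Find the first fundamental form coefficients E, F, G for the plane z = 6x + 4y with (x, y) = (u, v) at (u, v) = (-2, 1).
E = 37;  F = 24;  G = 17

Partials: r_u = (1, 0, 6), r_v = (0, 1, 4). As functions of (u, v):
  E = r_u · r_u = 37,
  F = r_u · r_v = 24,
  G = r_v · r_v = 17.
Evaluating at (u, v) = (-2, 1): E = 37, F = 24, G = 17.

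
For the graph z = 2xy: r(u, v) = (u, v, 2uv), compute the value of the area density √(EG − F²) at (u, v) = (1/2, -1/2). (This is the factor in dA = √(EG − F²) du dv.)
√(EG − F²)|_{(1/2, -1/2)} = sqrt(3)

E = 4*v^2 + 1, F = 4*u*v, G = 4*u^2 + 1, so EG − F² = 4*u^2 + 4*v^2 + 1. Taking the positive square root: √(EG − F²) = sqrt(4*u^2 + 4*v^2 + 1). At (u, v) = (1/2, -1/2): sqrt(3).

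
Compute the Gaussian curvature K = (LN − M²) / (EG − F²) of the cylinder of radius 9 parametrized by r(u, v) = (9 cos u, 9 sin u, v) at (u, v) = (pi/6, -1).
K = 0

Coefficients of the first fundamental form: E = 81, F = 0, G = 1.
Coefficients of the second fundamental form: L = -9, M = 0, N = 0.
Assemble K = (LN − M²)/(EG − F²) = 0. At (u, v) = (pi/6, -1): K = 0.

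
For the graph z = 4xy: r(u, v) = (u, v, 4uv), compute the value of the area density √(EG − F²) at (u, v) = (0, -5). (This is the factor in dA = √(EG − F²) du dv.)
√(EG − F²)|_{(0, -5)} = sqrt(401)

E = 16*v^2 + 1, F = 16*u*v, G = 16*u^2 + 1, so EG − F² = 16*u^2 + 16*v^2 + 1. Taking the positive square root: √(EG − F²) = sqrt(16*u^2 + 16*v^2 + 1). At (u, v) = (0, -5): sqrt(401).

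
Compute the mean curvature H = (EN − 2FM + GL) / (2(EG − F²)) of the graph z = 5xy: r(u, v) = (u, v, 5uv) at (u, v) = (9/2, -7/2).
H = 7875*sqrt(3254)/5294258

With E = 25*v^2 + 1, F = 25*u*v, G = 25*u^2 + 1, L = 0, M = 5/sqrt(25*u^2 + 25*v^2 + 1), N = 0, assemble
  H = (EN − 2FM + GL) / (2(EG − F²)) = -125*u*v/(25*u^2 + 25*v^2 + 1)^(3/2).
At (u, v) = (9/2, -7/2): H = 7875*sqrt(3254)/5294258.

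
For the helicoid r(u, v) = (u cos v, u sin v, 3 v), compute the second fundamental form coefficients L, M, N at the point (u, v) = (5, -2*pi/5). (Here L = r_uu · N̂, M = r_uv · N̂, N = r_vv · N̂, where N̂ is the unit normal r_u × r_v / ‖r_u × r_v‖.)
L = 0;  M = -3*sqrt(34)/34;  N = 0

Compute the unit normal N̂(u, v) = (3*sin(v)/sqrt(u^2 + 9), -3*cos(v)/sqrt(u^2 + 9), u/sqrt(u^2 + 9)), and the second partials r_uu, r_uv, r_vv. Take dot products:
  L(u, v) = r_uu · N̂ = 0,
  M(u, v) = r_uv · N̂ = -3/sqrt(u^2 + 9),
  N(u, v) = r_vv · N̂ = 0.
Evaluating at (u, v) = (5, -2*pi/5):
  L = 0, M = -3*sqrt(34)/34, N = 0.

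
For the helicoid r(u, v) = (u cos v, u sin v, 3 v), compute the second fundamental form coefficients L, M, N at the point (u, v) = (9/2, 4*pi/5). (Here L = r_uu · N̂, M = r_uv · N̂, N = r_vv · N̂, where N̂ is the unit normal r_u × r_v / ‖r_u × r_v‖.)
L = 0;  M = -2*sqrt(13)/13;  N = 0

Compute the unit normal N̂(u, v) = (3*sin(v)/sqrt(u^2 + 9), -3*cos(v)/sqrt(u^2 + 9), u/sqrt(u^2 + 9)), and the second partials r_uu, r_uv, r_vv. Take dot products:
  L(u, v) = r_uu · N̂ = 0,
  M(u, v) = r_uv · N̂ = -3/sqrt(u^2 + 9),
  N(u, v) = r_vv · N̂ = 0.
Evaluating at (u, v) = (9/2, 4*pi/5):
  L = 0, M = -2*sqrt(13)/13, N = 0.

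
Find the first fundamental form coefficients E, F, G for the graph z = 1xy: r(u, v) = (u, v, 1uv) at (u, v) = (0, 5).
E = 26;  F = 0;  G = 1

Partials: r_u = (1, 0, v), r_v = (0, 1, u). As functions of (u, v):
  E = r_u · r_u = v^2 + 1,
  F = r_u · r_v = u*v,
  G = r_v · r_v = u^2 + 1.
Evaluating at (u, v) = (0, 5): E = 26, F = 0, G = 1.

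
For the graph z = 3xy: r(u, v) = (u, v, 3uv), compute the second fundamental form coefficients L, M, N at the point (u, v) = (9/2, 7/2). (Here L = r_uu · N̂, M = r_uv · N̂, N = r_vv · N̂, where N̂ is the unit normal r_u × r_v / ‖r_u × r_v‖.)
L = 0;  M = 3*sqrt(1174)/587;  N = 0

Compute the unit normal N̂(u, v) = (-3*v/sqrt(9*u^2 + 9*v^2 + 1), -3*u/sqrt(9*u^2 + 9*v^2 + 1), 1/sqrt(9*u^2 + 9*v^2 + 1)), and the second partials r_uu, r_uv, r_vv. Take dot products:
  L(u, v) = r_uu · N̂ = 0,
  M(u, v) = r_uv · N̂ = 3/sqrt(9*u^2 + 9*v^2 + 1),
  N(u, v) = r_vv · N̂ = 0.
Evaluating at (u, v) = (9/2, 7/2):
  L = 0, M = 3*sqrt(1174)/587, N = 0.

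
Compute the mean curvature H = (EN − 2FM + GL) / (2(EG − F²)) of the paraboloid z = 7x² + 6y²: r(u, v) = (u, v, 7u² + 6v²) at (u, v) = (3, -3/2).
H = 12865*sqrt(2089)/4363921

With E = 196*u^2 + 1, F = 168*u*v, G = 144*v^2 + 1, L = 14/sqrt(196*u^2 + 144*v^2 + 1), M = 0, N = 12/sqrt(196*u^2 + 144*v^2 + 1), assemble
  H = (EN − 2FM + GL) / (2(EG − F²)) = (1176*u^2 + 1008*v^2 + 13)/(196*u^2 + 144*v^2 + 1)^(3/2).
At (u, v) = (3, -3/2): H = 12865*sqrt(2089)/4363921.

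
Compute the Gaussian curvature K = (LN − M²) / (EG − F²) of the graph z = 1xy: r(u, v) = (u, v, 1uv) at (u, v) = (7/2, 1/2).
K = -4/729

Coefficients of the first fundamental form: E = v^2 + 1, F = u*v, G = u^2 + 1.
Coefficients of the second fundamental form: L = 0, M = 1/sqrt(u^2 + v^2 + 1), N = 0.
Assemble K = (LN − M²)/(EG − F²) = 1/((u^2*v^2 - (u^2 + 1)*(v^2 + 1))*(u^2 + v^2 + 1)). At (u, v) = (7/2, 1/2): K = -4/729.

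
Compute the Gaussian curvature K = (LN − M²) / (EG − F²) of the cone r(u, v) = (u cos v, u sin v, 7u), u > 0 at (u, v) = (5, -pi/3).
K = 0

Coefficients of the first fundamental form: E = 50, F = 0, G = u^2.
Coefficients of the second fundamental form: L = 0, M = 0, N = 7*sqrt(2)*u^2/(10*Abs(u)).
Assemble K = (LN − M²)/(EG − F²) = 0. At (u, v) = (5, -pi/3): K = 0.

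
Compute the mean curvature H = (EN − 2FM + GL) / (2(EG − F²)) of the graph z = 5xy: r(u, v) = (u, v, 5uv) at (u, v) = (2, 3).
H = -375*sqrt(326)/53138

With E = 25*v^2 + 1, F = 25*u*v, G = 25*u^2 + 1, L = 0, M = 5/sqrt(25*u^2 + 25*v^2 + 1), N = 0, assemble
  H = (EN − 2FM + GL) / (2(EG − F²)) = -125*u*v/(25*u^2 + 25*v^2 + 1)^(3/2).
At (u, v) = (2, 3): H = -375*sqrt(326)/53138.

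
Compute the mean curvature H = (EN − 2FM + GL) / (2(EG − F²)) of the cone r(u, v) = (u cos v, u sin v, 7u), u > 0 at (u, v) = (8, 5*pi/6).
H = 7*sqrt(2)/160

With E = 50, F = 0, G = u^2, L = 0, M = 0, N = 7*sqrt(2)*u^2/(10*Abs(u)), assemble
  H = (EN − 2FM + GL) / (2(EG − F²)) = 7*sqrt(2)/(20*Abs(u)).
At (u, v) = (8, 5*pi/6): H = 7*sqrt(2)/160.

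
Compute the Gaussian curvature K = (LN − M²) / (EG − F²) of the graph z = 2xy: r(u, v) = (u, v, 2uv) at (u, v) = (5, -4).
K = -4/27225

Coefficients of the first fundamental form: E = 4*v^2 + 1, F = 4*u*v, G = 4*u^2 + 1.
Coefficients of the second fundamental form: L = 0, M = 2/sqrt(4*u^2 + 4*v^2 + 1), N = 0.
Assemble K = (LN − M²)/(EG − F²) = -4/(16*u^4 + 32*u^2*v^2 + 8*u^2 + 16*v^4 + 8*v^2 + 1). At (u, v) = (5, -4): K = -4/27225.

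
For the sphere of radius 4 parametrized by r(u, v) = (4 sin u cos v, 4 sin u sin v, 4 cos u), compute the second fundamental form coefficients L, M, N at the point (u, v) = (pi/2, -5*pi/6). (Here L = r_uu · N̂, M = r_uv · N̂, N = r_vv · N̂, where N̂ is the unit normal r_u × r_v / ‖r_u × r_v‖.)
L = -4;  M = 0;  N = -4

Compute the unit normal N̂(u, v) = (sin(u)^2*cos(v)/Abs(sin(u)), sin(u)^2*sin(v)/Abs(sin(u)), sin(2*u)/(2*Abs(sin(u)))), and the second partials r_uu, r_uv, r_vv. Take dot products:
  L(u, v) = r_uu · N̂ = -4*sin(u)/Abs(sin(u)),
  M(u, v) = r_uv · N̂ = 0,
  N(u, v) = r_vv · N̂ = -4*sin(u)^3/Abs(sin(u)).
Evaluating at (u, v) = (pi/2, -5*pi/6):
  L = -4, M = 0, N = -4.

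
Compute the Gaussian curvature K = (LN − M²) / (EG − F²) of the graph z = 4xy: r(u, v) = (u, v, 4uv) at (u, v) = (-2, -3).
K = -16/43681

Coefficients of the first fundamental form: E = 16*v^2 + 1, F = 16*u*v, G = 16*u^2 + 1.
Coefficients of the second fundamental form: L = 0, M = 4/sqrt(16*u^2 + 16*v^2 + 1), N = 0.
Assemble K = (LN − M²)/(EG − F²) = -16/(256*u^4 + 512*u^2*v^2 + 32*u^2 + 256*v^4 + 32*v^2 + 1). At (u, v) = (-2, -3): K = -16/43681.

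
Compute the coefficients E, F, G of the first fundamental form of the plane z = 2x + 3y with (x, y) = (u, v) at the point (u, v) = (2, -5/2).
E = 5;  F = 6;  G = 10

Partials: r_u = (1, 0, 2), r_v = (0, 1, 3). As functions of (u, v):
  E = r_u · r_u = 5,
  F = r_u · r_v = 6,
  G = r_v · r_v = 10.
Evaluating at (u, v) = (2, -5/2): E = 5, F = 6, G = 10.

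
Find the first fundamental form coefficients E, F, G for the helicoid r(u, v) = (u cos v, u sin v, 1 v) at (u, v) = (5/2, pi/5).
E = 1;  F = 0;  G = 29/4

Partials: r_u = (cos(v), sin(v), 0), r_v = (-u*sin(v), u*cos(v), 1). As functions of (u, v):
  E = r_u · r_u = 1,
  F = r_u · r_v = 0,
  G = r_v · r_v = u^2 + 1.
Evaluating at (u, v) = (5/2, pi/5): E = 1, F = 0, G = 29/4.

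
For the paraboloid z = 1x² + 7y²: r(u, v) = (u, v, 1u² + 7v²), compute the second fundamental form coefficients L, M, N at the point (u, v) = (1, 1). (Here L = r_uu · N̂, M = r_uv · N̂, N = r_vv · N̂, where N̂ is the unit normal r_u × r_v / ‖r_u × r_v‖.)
L = 2*sqrt(201)/201;  M = 0;  N = 14*sqrt(201)/201

Compute the unit normal N̂(u, v) = (-2*u/sqrt(4*u^2 + 196*v^2 + 1), -14*v/sqrt(4*u^2 + 196*v^2 + 1), 1/sqrt(4*u^2 + 196*v^2 + 1)), and the second partials r_uu, r_uv, r_vv. Take dot products:
  L(u, v) = r_uu · N̂ = 2/sqrt(4*u^2 + 196*v^2 + 1),
  M(u, v) = r_uv · N̂ = 0,
  N(u, v) = r_vv · N̂ = 14/sqrt(4*u^2 + 196*v^2 + 1).
Evaluating at (u, v) = (1, 1):
  L = 2*sqrt(201)/201, M = 0, N = 14*sqrt(201)/201.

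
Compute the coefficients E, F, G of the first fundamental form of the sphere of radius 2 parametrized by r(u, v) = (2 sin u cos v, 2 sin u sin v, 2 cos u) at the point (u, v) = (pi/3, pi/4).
E = 4;  F = 0;  G = 3

Partials: r_u = (2*cos(u)*cos(v), 2*sin(v)*cos(u), -2*sin(u)), r_v = (-2*sin(u)*sin(v), 2*sin(u)*cos(v), 0). As functions of (u, v):
  E = r_u · r_u = 4,
  F = r_u · r_v = 0,
  G = r_v · r_v = 4*sin(u)^2.
Evaluating at (u, v) = (pi/3, pi/4): E = 4, F = 0, G = 3.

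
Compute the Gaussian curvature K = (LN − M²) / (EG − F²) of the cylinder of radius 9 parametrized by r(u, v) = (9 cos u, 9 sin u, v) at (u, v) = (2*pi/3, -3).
K = 0

Coefficients of the first fundamental form: E = 81, F = 0, G = 1.
Coefficients of the second fundamental form: L = -9, M = 0, N = 0.
Assemble K = (LN − M²)/(EG − F²) = 0. At (u, v) = (2*pi/3, -3): K = 0.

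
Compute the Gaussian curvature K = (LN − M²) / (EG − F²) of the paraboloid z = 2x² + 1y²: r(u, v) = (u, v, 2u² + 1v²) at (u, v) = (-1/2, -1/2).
K = 2/9

Coefficients of the first fundamental form: E = 16*u^2 + 1, F = 8*u*v, G = 4*v^2 + 1.
Coefficients of the second fundamental form: L = 4/sqrt(16*u^2 + 4*v^2 + 1), M = 0, N = 2/sqrt(16*u^2 + 4*v^2 + 1).
Assemble K = (LN − M²)/(EG − F²) = 8/(256*u^4 + 128*u^2*v^2 + 32*u^2 + 16*v^4 + 8*v^2 + 1). At (u, v) = (-1/2, -1/2): K = 2/9.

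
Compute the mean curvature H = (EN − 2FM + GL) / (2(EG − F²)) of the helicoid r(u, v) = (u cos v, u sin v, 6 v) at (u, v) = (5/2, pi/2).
H = 0

With E = 1, F = 0, G = u^2 + 36, L = 0, M = -6/sqrt(u^2 + 36), N = 0, assemble
  H = (EN − 2FM + GL) / (2(EG − F²)) = 0.
At (u, v) = (5/2, pi/2): H = 0.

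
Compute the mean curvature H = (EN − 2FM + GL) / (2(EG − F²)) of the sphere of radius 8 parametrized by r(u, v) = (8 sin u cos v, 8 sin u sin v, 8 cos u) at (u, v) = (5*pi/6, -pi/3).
H = -1/8

With E = 64, F = 0, G = 64*sin(u)^2, L = -8*sin(u)/Abs(sin(u)), M = 0, N = -8*sin(u)^3/Abs(sin(u)), assemble
  H = (EN − 2FM + GL) / (2(EG − F²)) = -sin(u)/(8*Abs(sin(u))).
At (u, v) = (5*pi/6, -pi/3): H = -1/8.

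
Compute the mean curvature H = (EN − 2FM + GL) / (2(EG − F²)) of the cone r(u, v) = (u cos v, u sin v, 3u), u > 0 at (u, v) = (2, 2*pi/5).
H = 3*sqrt(10)/40

With E = 10, F = 0, G = u^2, L = 0, M = 0, N = 3*sqrt(10)*u^2/(10*Abs(u)), assemble
  H = (EN − 2FM + GL) / (2(EG − F²)) = 3*sqrt(10)/(20*Abs(u)).
At (u, v) = (2, 2*pi/5): H = 3*sqrt(10)/40.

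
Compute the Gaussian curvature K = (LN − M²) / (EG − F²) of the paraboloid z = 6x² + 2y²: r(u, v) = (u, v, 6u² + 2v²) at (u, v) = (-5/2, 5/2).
K = 48/1002001

Coefficients of the first fundamental form: E = 144*u^2 + 1, F = 48*u*v, G = 16*v^2 + 1.
Coefficients of the second fundamental form: L = 12/sqrt(144*u^2 + 16*v^2 + 1), M = 0, N = 4/sqrt(144*u^2 + 16*v^2 + 1).
Assemble K = (LN − M²)/(EG − F²) = 48/(20736*u^4 + 4608*u^2*v^2 + 288*u^2 + 256*v^4 + 32*v^2 + 1). At (u, v) = (-5/2, 5/2): K = 48/1002001.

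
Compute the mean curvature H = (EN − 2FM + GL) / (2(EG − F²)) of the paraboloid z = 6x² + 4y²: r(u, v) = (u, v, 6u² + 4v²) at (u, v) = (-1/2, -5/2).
H = 2554*sqrt(437)/190969

With E = 144*u^2 + 1, F = 96*u*v, G = 64*v^2 + 1, L = 12/sqrt(144*u^2 + 64*v^2 + 1), M = 0, N = 8/sqrt(144*u^2 + 64*v^2 + 1), assemble
  H = (EN − 2FM + GL) / (2(EG − F²)) = 2*(288*u^2 + 192*v^2 + 5)/(144*u^2 + 64*v^2 + 1)^(3/2).
At (u, v) = (-1/2, -5/2): H = 2554*sqrt(437)/190969.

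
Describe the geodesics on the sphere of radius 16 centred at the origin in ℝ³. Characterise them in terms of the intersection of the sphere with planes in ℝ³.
Geodesics on the sphere of radius 16 are great circles — circles of radius 16 obtained as the intersection of the sphere with planes through the origin (the centre of the sphere).

A curve α(t) of nonzero constant speed on the sphere of radius 16 is a geodesic iff its acceleration α̈ is everywhere normal to the surface, i.e. parallel to the radial vector α(t). Then d/dt(α × α̇) = α̇ × α̇ + α × α̈ = 0, so α × α̇ is a constant vector n ≠ 0 and α(t) · n = 0 for all t: α lies in the plane through the origin with normal n. The intersection of that plane with the sphere is a circle of radius 16 (a great circle). Conversely, a great circle traversed at constant speed has centripetal acceleration pointing at the origin, hence normal to the sphere, so every great circle is a geodesic.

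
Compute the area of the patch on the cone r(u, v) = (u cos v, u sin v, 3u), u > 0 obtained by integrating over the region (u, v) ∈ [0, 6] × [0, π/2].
Area = 9*sqrt(10)*pi

Area = ∫∫ √(EG − F²) du dv with √(EG − F²) = sqrt(10)*Abs(u). Integrating over [0, 6] × [0, π/2] gives 9*sqrt(10)*pi.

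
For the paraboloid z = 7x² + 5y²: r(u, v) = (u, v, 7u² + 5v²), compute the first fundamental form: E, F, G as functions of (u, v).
E = 196*u^2 + 1;  F = 140*u*v;  G = 100*v^2 + 1

Compute partials: r_u = (1, 0, 14*u), r_v = (0, 1, 10*v). Then
  E = r_u · r_u = 196*u^2 + 1,
  F = r_u · r_v = 140*u*v,
  G = r_v · r_v = 100*v^2 + 1.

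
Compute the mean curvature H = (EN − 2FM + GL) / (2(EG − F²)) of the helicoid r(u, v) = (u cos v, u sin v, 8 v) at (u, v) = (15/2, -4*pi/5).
H = 0

With E = 1, F = 0, G = u^2 + 64, L = 0, M = -8/sqrt(u^2 + 64), N = 0, assemble
  H = (EN − 2FM + GL) / (2(EG − F²)) = 0.
At (u, v) = (15/2, -4*pi/5): H = 0.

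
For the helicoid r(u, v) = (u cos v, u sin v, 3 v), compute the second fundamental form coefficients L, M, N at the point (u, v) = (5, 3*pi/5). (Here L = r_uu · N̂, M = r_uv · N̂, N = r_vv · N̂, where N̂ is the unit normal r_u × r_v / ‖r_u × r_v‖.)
L = 0;  M = -3*sqrt(34)/34;  N = 0

Compute the unit normal N̂(u, v) = (3*sin(v)/sqrt(u^2 + 9), -3*cos(v)/sqrt(u^2 + 9), u/sqrt(u^2 + 9)), and the second partials r_uu, r_uv, r_vv. Take dot products:
  L(u, v) = r_uu · N̂ = 0,
  M(u, v) = r_uv · N̂ = -3/sqrt(u^2 + 9),
  N(u, v) = r_vv · N̂ = 0.
Evaluating at (u, v) = (5, 3*pi/5):
  L = 0, M = -3*sqrt(34)/34, N = 0.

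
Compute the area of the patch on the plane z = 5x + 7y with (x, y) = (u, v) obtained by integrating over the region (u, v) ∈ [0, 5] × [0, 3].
Area = 75*sqrt(3)

Area = ∫∫ √(EG − F²) du dv with √(EG − F²) = 5*sqrt(3). Integrating over [0, 5] × [0, 3] gives 75*sqrt(3).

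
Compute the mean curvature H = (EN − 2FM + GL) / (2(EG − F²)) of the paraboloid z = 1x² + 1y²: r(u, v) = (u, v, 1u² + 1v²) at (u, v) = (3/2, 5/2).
H = 36*sqrt(35)/1225

With E = 4*u^2 + 1, F = 4*u*v, G = 4*v^2 + 1, L = 2/sqrt(4*u^2 + 4*v^2 + 1), M = 0, N = 2/sqrt(4*u^2 + 4*v^2 + 1), assemble
  H = (EN − 2FM + GL) / (2(EG − F²)) = 2*(2*u^2 + 2*v^2 + 1)/(4*u^2 + 4*v^2 + 1)^(3/2).
At (u, v) = (3/2, 5/2): H = 36*sqrt(35)/1225.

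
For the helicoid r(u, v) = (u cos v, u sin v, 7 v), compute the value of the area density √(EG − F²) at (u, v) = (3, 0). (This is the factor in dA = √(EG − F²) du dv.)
√(EG − F²)|_{(3, 0)} = sqrt(58)

E = 1, F = 0, G = u^2 + 49, so EG − F² = u^2 + 49. Taking the positive square root: √(EG − F²) = sqrt(u^2 + 49). At (u, v) = (3, 0): sqrt(58).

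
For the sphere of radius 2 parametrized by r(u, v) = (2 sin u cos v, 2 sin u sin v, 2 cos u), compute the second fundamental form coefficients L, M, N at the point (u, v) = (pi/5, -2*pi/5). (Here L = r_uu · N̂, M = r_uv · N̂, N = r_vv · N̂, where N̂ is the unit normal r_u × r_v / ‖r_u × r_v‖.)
L = -2;  M = 0;  N = -5/4 + sqrt(5)/4

Compute the unit normal N̂(u, v) = (sin(u)^2*cos(v)/Abs(sin(u)), sin(u)^2*sin(v)/Abs(sin(u)), sin(2*u)/(2*Abs(sin(u)))), and the second partials r_uu, r_uv, r_vv. Take dot products:
  L(u, v) = r_uu · N̂ = -2*sin(u)/Abs(sin(u)),
  M(u, v) = r_uv · N̂ = 0,
  N(u, v) = r_vv · N̂ = -2*sin(u)^3/Abs(sin(u)).
Evaluating at (u, v) = (pi/5, -2*pi/5):
  L = -2, M = 0, N = -5/4 + sqrt(5)/4.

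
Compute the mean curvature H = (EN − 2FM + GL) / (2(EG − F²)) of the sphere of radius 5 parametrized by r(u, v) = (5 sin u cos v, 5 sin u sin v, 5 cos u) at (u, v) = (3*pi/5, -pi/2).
H = -1/5

With E = 25, F = 0, G = 25*sin(u)^2, L = -5*sin(u)/Abs(sin(u)), M = 0, N = -5*sin(u)^3/Abs(sin(u)), assemble
  H = (EN − 2FM + GL) / (2(EG − F²)) = -sin(u)/(5*Abs(sin(u))).
At (u, v) = (3*pi/5, -pi/2): H = -1/5.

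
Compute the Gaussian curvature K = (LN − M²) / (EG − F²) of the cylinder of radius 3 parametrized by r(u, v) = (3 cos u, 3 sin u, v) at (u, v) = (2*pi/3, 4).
K = 0

Coefficients of the first fundamental form: E = 9, F = 0, G = 1.
Coefficients of the second fundamental form: L = -3, M = 0, N = 0.
Assemble K = (LN − M²)/(EG − F²) = 0. At (u, v) = (2*pi/3, 4): K = 0.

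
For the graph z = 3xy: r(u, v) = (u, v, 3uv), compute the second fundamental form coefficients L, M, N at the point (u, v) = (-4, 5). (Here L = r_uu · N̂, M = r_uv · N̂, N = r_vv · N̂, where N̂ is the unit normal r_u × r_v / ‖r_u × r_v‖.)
L = 0;  M = 3*sqrt(370)/370;  N = 0

Compute the unit normal N̂(u, v) = (-3*v/sqrt(9*u^2 + 9*v^2 + 1), -3*u/sqrt(9*u^2 + 9*v^2 + 1), 1/sqrt(9*u^2 + 9*v^2 + 1)), and the second partials r_uu, r_uv, r_vv. Take dot products:
  L(u, v) = r_uu · N̂ = 0,
  M(u, v) = r_uv · N̂ = 3/sqrt(9*u^2 + 9*v^2 + 1),
  N(u, v) = r_vv · N̂ = 0.
Evaluating at (u, v) = (-4, 5):
  L = 0, M = 3*sqrt(370)/370, N = 0.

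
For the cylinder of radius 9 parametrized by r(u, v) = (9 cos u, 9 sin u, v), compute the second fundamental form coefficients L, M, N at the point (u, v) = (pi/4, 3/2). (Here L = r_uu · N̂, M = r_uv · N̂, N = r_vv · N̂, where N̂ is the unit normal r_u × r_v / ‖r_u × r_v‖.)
L = -9;  M = 0;  N = 0

Compute the unit normal N̂(u, v) = (cos(u), sin(u), 0), and the second partials r_uu, r_uv, r_vv. Take dot products:
  L(u, v) = r_uu · N̂ = -9,
  M(u, v) = r_uv · N̂ = 0,
  N(u, v) = r_vv · N̂ = 0.
Evaluating at (u, v) = (pi/4, 3/2):
  L = -9, M = 0, N = 0.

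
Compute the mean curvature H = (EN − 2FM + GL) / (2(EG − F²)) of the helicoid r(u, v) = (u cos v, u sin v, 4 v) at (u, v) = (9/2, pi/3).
H = 0

With E = 1, F = 0, G = u^2 + 16, L = 0, M = -4/sqrt(u^2 + 16), N = 0, assemble
  H = (EN − 2FM + GL) / (2(EG − F²)) = 0.
At (u, v) = (9/2, pi/3): H = 0.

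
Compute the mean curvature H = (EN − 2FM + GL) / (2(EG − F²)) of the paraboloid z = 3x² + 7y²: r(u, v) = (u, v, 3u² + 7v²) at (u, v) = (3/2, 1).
H = 1165*sqrt(278)/77284

With E = 36*u^2 + 1, F = 84*u*v, G = 196*v^2 + 1, L = 6/sqrt(36*u^2 + 196*v^2 + 1), M = 0, N = 14/sqrt(36*u^2 + 196*v^2 + 1), assemble
  H = (EN − 2FM + GL) / (2(EG − F²)) = 2*(126*u^2 + 294*v^2 + 5)/(36*u^2 + 196*v^2 + 1)^(3/2).
At (u, v) = (3/2, 1): H = 1165*sqrt(278)/77284.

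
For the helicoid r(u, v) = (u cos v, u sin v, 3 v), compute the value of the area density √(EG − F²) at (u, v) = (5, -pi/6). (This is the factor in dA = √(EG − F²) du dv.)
√(EG − F²)|_{(5, -pi/6)} = sqrt(34)

E = 1, F = 0, G = u^2 + 9, so EG − F² = u^2 + 9. Taking the positive square root: √(EG − F²) = sqrt(u^2 + 9). At (u, v) = (5, -pi/6): sqrt(34).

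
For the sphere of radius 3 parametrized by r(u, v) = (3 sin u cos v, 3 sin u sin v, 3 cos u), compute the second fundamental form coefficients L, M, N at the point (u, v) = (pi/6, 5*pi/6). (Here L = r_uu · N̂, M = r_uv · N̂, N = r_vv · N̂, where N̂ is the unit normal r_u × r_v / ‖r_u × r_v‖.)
L = -3;  M = 0;  N = -3/4

Compute the unit normal N̂(u, v) = (sin(u)^2*cos(v)/Abs(sin(u)), sin(u)^2*sin(v)/Abs(sin(u)), sin(2*u)/(2*Abs(sin(u)))), and the second partials r_uu, r_uv, r_vv. Take dot products:
  L(u, v) = r_uu · N̂ = -3*sin(u)/Abs(sin(u)),
  M(u, v) = r_uv · N̂ = 0,
  N(u, v) = r_vv · N̂ = -3*sin(u)^3/Abs(sin(u)).
Evaluating at (u, v) = (pi/6, 5*pi/6):
  L = -3, M = 0, N = -3/4.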